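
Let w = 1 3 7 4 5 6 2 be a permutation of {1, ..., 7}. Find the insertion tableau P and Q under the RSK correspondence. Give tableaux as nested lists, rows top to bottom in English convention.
Insert each entry of the permutation into P by Schensted row insertion, recording in Q the position of each new cell.

Insert 1: appended to row 1. P = [[1]].
Insert 3: appended to row 1. P = [[1, 3]].
Insert 7: appended to row 1. P = [[1, 3, 7]].
Insert 4: 4 bumps 7 from row 1; 7 starts row 2. P = [[1, 3, 4], [7]].
Insert 5: appended to row 1. P = [[1, 3, 4, 5], [7]].
Insert 6: appended to row 1. P = [[1, 3, 4, 5, 6], [7]].
Insert 2: 2 bumps 3 from row 1; 3 bumps 7 from row 2; 7 starts row 3. P = [[1, 2, 4, 5, 6], [3], [7]].

So P = [[1, 2, 4, 5, 6], [3], [7]], Q = [[1, 2, 3, 5, 6], [4], [7]].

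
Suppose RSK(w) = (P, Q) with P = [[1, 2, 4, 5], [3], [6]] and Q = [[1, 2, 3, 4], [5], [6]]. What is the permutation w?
Reverse the RSK construction: for i from n down to 1, find the cell of Q containing i, remove the entry at that cell from P, and reverse-bump it up through P; the value ejected from row 1 is w(i).

Step i=6: Q has 6 at row 3, column 1; remove 6 from row 3 of P and reverse-bump: 6 enters row 2 and ejects 3; 3 enters row 1 and ejects 2. So w(6) = 2. P is now [[1, 3, 4, 5], [6]].
Step i=5: Q has 5 at row 2, column 1; remove 6 from row 2 of P and reverse-bump: 6 enters row 1 and ejects 5. So w(5) = 5. P is now [[1, 3, 4, 6]].
Step i=4: Q has 4 at row 1, column 4; remove that cell from P, ejecting 6. So w(4) = 6. P is now [[1, 3, 4]].
Step i=3: Q has 3 at row 1, column 3; remove that cell from P, ejecting 4. So w(3) = 4. P is now [[1, 3]].
Step i=2: Q has 2 at row 1, column 2; remove that cell from P, ejecting 3. So w(2) = 3. P is now [[1]].
Step i=1: Q has 1 at row 1, column 1; remove that cell from P, ejecting 1. So w(1) = 1. P is now [].

So w = 1 3 4 6 5 2.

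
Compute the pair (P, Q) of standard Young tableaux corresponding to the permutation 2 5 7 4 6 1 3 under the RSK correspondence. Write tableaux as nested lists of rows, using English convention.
Insert each entry of the permutation into P by Schensted row insertion, recording in Q the position of each new cell.

Insert 2: appended to row 1. P = [[2]].
Insert 5: appended to row 1. P = [[2, 5]].
Insert 7: appended to row 1. P = [[2, 5, 7]].
Insert 4: 4 bumps 5 from row 1; 5 starts row 2. P = [[2, 4, 7], [5]].
Insert 6: 6 bumps 7 from row 1; 7 appends to row 2. P = [[2, 4, 6], [5, 7]].
Insert 1: 1 bumps 2 from row 1; 2 bumps 5 from row 2; 5 starts row 3. P = [[1, 4, 6], [2, 7], [5]].
Insert 3: 3 bumps 4 from row 1; 4 bumps 7 from row 2; 7 appends to row 3. P = [[1, 3, 6], [2, 4], [5, 7]].

So P = [[1, 3, 6], [2, 4], [5, 7]], Q = [[1, 2, 3], [4, 5], [6, 7]].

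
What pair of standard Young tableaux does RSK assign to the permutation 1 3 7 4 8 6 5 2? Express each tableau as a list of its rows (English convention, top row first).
Insert each entry of the permutation into P by Schensted row insertion, recording in Q the position of each new cell.

After inserting 1: P = [[1]].
After inserting 3: P = [[1, 3]].
After inserting 7: P = [[1, 3, 7]].
After inserting 4: P = [[1, 3, 4], [7]].
After inserting 8: P = [[1, 3, 4, 8], [7]].
After inserting 6: P = [[1, 3, 4, 6], [7, 8]].
After inserting 5: P = [[1, 3, 4, 5], [6, 8], [7]].
After inserting 2: P = [[1, 2, 4, 5], [3, 8], [6], [7]].

So P = [[1, 2, 4, 5], [3, 8], [6], [7]], Q = [[1, 2, 3, 5], [4, 6], [7], [8]].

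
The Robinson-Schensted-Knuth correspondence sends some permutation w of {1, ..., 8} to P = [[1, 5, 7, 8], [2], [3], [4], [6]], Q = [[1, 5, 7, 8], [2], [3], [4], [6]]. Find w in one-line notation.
6 4 3 2 5 1 7 8

Reverse the RSK construction: for i from n down to 1, find the cell of Q containing i, remove the entry at that cell from P, and reverse-bump it up through P; the value ejected from row 1 is w(i).

Step i=8: Q has 8 at row 1, column 4; remove that cell from P, ejecting 8. So w(8) = 8. P is now [[1, 5, 7], [2], [3], [4], [6]].
Step i=7: Q has 7 at row 1, column 3; remove that cell from P, ejecting 7. So w(7) = 7. P is now [[1, 5], [2], [3], [4], [6]].
Step i=6: Q has 6 at row 5, column 1; remove 6 from row 5 of P and reverse-bump: 6 enters row 4 and ejects 4; 4 enters row 3 and ejects 3; 3 enters row 2 and ejects 2; 2 enters row 1 and ejects 1. So w(6) = 1. P is now [[2, 5], [3], [4], [6]].
Step i=5: Q has 5 at row 1, column 2; remove that cell from P, ejecting 5. So w(5) = 5. P is now [[2], [3], [4], [6]].
Step i=4: Q has 4 at row 4, column 1; remove 6 from row 4 of P and reverse-bump: 6 enters row 3 and ejects 4; 4 enters row 2 and ejects 3; 3 enters row 1 and ejects 2. So w(4) = 2. P is now [[3], [4], [6]].
Step i=3: Q has 3 at row 3, column 1; remove 6 from row 3 of P and reverse-bump: 6 enters row 2 and ejects 4; 4 enters row 1 and ejects 3. So w(3) = 3. P is now [[4], [6]].
Step i=2: Q has 2 at row 2, column 1; remove 6 from row 2 of P and reverse-bump: 6 enters row 1 and ejects 4. So w(2) = 4. P is now [[6]].
Step i=1: Q has 1 at row 1, column 1; remove that cell from P, ejecting 6. So w(1) = 6. P is now [].

So w = 6 4 3 2 5 1 7 8.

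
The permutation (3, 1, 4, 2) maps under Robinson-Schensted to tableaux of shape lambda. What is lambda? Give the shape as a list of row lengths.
[2, 2]

RSK row insertion gives P = [[1, 2], [3, 4]], which has shape [2, 2].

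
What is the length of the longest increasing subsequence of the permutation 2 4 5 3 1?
3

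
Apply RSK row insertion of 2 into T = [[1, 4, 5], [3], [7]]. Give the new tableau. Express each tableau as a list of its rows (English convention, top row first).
[[1, 2, 5], [3, 4], [7]]

In row 1, 2 replaces 4 (the leftmost entry greater than 2); 4 is bumped to row 2. 4 is appended to row 2. The new tableau is [[1, 2, 5], [3, 4], [7]].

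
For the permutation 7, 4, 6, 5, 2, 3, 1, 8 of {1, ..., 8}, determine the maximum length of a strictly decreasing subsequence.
5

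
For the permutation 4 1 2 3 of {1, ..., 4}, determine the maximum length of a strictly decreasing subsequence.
2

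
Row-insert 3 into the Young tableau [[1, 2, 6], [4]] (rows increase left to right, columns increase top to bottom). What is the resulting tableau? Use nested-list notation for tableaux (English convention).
[[1, 2, 3], [4, 6]]

In row 1, 3 replaces 6 (the leftmost entry greater than 3); 6 is bumped to row 2. 6 is appended to row 2. The new tableau is [[1, 2, 3], [4, 6]].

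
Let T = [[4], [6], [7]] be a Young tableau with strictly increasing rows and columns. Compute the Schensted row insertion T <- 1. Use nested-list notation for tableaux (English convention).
[[1], [4], [6], [7]]

In row 1, 1 replaces 4 (the leftmost entry greater than 1); 4 is bumped to row 2. In row 2, 4 replaces 6 (the leftmost entry greater than 4); 6 is bumped to row 3. In row 3, 6 replaces 7 (the leftmost entry greater than 6); 7 is bumped to row 4. 7 starts a new row 4. The new tableau is [[1], [4], [6], [7]].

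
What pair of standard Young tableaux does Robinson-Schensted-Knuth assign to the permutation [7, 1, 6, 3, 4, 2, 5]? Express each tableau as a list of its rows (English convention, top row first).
Insert each entry of the permutation into P by Schensted row insertion, recording in Q the position of each new cell.

Insert 7: appended to row 1. P = [[7]].
Insert 1: 1 bumps 7 from row 1; 7 starts row 2. P = [[1], [7]].
Insert 6: appended to row 1. P = [[1, 6], [7]].
Insert 3: 3 bumps 6 from row 1; 6 bumps 7 from row 2; 7 starts row 3. P = [[1, 3], [6], [7]].
Insert 4: appended to row 1. P = [[1, 3, 4], [6], [7]].
Insert 2: 2 bumps 3 from row 1; 3 bumps 6 from row 2; 6 bumps 7 from row 3; 7 starts row 4. P = [[1, 2, 4], [3], [6], [7]].
Insert 5: appended to row 1. P = [[1, 2, 4, 5], [3], [6], [7]].

So P = [[1, 2, 4, 5], [3], [6], [7]], Q = [[1, 3, 5, 7], [2], [4], [6]].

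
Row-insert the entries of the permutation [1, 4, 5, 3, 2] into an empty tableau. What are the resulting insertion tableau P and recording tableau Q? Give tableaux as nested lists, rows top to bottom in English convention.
Insert each entry of the permutation into P by Schensted row insertion, recording in Q the position of each new cell.

Insert 1: appended to row 1. P = [[1]], Q = [[1]].
Insert 4: appended to row 1. P = [[1, 4]], Q = [[1, 2]].
Insert 5: appended to row 1. P = [[1, 4, 5]], Q = [[1, 2, 3]].
Insert 3: 3 bumps 4 from row 1; 4 starts row 2. P = [[1, 3, 5], [4]], Q = [[1, 2, 3], [4]].
Insert 2: 2 bumps 3 from row 1; 3 bumps 4 from row 2; 4 starts row 3. P = [[1, 2, 5], [3], [4]], Q = [[1, 2, 3], [4], [5]].

So P = [[1, 2, 5], [3], [4]], Q = [[1, 2, 3], [4], [5]].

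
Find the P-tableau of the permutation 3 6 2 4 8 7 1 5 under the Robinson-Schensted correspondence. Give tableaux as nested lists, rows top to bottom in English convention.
Insert 3: appended to row 1. P = [[3]].
Insert 6: appended to row 1. P = [[3, 6]].
Insert 2: 2 bumps 3 from row 1; 3 starts row 2. P = [[2, 6], [3]].
Insert 4: 4 bumps 6 from row 1; 6 appends to row 2. P = [[2, 4], [3, 6]].
Insert 8: appended to row 1. P = [[2, 4, 8], [3, 6]].
Insert 7: 7 bumps 8 from row 1; 8 appends to row 2. P = [[2, 4, 7], [3, 6, 8]].
Insert 1: 1 bumps 2 from row 1; 2 bumps 3 from row 2; 3 starts row 3. P = [[1, 4, 7], [2, 6, 8], [3]].
Insert 5: 5 bumps 7 from row 1; 7 bumps 8 from row 2; 8 appends to row 3. P = [[1, 4, 5], [2, 6, 7], [3, 8]].

So P = [[1, 4, 5], [2, 6, 7], [3, 8]].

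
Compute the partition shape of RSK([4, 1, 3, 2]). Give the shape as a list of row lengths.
[2, 1, 1]

Row-insert each entry into an empty tableau.

After inserting 4: P = [[4]].
After inserting 1: P = [[1], [4]].
After inserting 3: P = [[1, 3], [4]].
After inserting 2: P = [[1, 2], [3], [4]].

The final insertion tableau P = [[1, 2], [3], [4]] has shape [2, 1, 1].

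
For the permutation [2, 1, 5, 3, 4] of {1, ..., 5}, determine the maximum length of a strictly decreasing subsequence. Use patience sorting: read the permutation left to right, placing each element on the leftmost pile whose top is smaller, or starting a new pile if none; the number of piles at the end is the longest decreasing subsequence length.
2: new pile. tops = [2]
1: new pile. tops = [2, 1]
5: onto pile 1 (replacing 2). tops = [5, 1]
3: onto pile 2 (replacing 1). tops = [5, 3]
4: onto pile 2 (replacing 3). tops = [5, 4]

2 piles, so the longest decreasing subsequence has length 2.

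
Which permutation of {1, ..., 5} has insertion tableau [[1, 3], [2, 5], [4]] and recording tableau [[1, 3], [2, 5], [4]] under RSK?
Reverse the RSK construction: for i from n down to 1, find the cell of Q containing i, remove the entry at that cell from P, and reverse-bump it up through P; the value ejected from row 1 is w(i).

Step i=5: Q has 5 at row 2, column 2; remove 5 from row 2 of P and reverse-bump: 5 enters row 1 and ejects 3. So w(5) = 3. P is now [[1, 5], [2], [4]].
Step i=4: Q has 4 at row 3, column 1; remove 4 from row 3 of P and reverse-bump: 4 enters row 2 and ejects 2; 2 enters row 1 and ejects 1. So w(4) = 1. P is now [[2, 5], [4]].
Step i=3: Q has 3 at row 1, column 2; remove that cell from P, ejecting 5. So w(3) = 5. P is now [[2], [4]].
Step i=2: Q has 2 at row 2, column 1; remove 4 from row 2 of P and reverse-bump: 4 enters row 1 and ejects 2. So w(2) = 2. P is now [[4]].
Step i=1: Q has 1 at row 1, column 1; remove that cell from P, ejecting 4. So w(1) = 4. P is now [].

So w = 4 2 5 1 3.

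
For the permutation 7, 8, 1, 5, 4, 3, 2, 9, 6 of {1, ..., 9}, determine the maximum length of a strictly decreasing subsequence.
5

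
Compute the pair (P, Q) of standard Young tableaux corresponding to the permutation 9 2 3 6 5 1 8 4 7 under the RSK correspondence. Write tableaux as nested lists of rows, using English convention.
Insert each entry of the permutation into P by Schensted row insertion, recording in Q the position of each new cell.

Insert 9: appended to row 1. P = [[9]], Q = [[1]].
Insert 2: 2 bumps 9 from row 1; 9 starts row 2. P = [[2], [9]], Q = [[1], [2]].
Insert 3: appended to row 1. P = [[2, 3], [9]], Q = [[1, 3], [2]].
Insert 6: appended to row 1. P = [[2, 3, 6], [9]], Q = [[1, 3, 4], [2]].
Insert 5: 5 bumps 6 from row 1; 6 bumps 9 from row 2; 9 starts row 3. P = [[2, 3, 5], [6], [9]], Q = [[1, 3, 4], [2], [5]].
Insert 1: 1 bumps 2 from row 1; 2 bumps 6 from row 2; 6 bumps 9 from row 3; 9 starts row 4. P = [[1, 3, 5], [2], [6], [9]], Q = [[1, 3, 4], [2], [5], [6]].
Insert 8: appended to row 1. P = [[1, 3, 5, 8], [2], [6], [9]], Q = [[1, 3, 4, 7], [2], [5], [6]].
Insert 4: 4 bumps 5 from row 1; 5 appends to row 2. P = [[1, 3, 4, 8], [2, 5], [6], [9]], Q = [[1, 3, 4, 7], [2, 8], [5], [6]].
Insert 7: 7 bumps 8 from row 1; 8 appends to row 2. P = [[1, 3, 4, 7], [2, 5, 8], [6], [9]], Q = [[1, 3, 4, 7], [2, 8, 9], [5], [6]].

So P = [[1, 3, 4, 7], [2, 5, 8], [6], [9]], Q = [[1, 3, 4, 7], [2, 8, 9], [5], [6]].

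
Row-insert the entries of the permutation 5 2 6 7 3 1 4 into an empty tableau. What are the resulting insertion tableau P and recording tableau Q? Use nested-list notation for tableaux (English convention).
P = [[1, 3, 4], [2, 6, 7], [5]], Q = [[1, 3, 4], [2, 5, 7], [6]]

Insert each entry of the permutation into P by Schensted row insertion, recording in Q the position of each new cell.

After inserting 5: P = [[5]].
After inserting 2: P = [[2], [5]].
After inserting 6: P = [[2, 6], [5]].
After inserting 7: P = [[2, 6, 7], [5]].
After inserting 3: P = [[2, 3, 7], [5, 6]].
After inserting 1: P = [[1, 3, 7], [2, 6], [5]].
After inserting 4: P = [[1, 3, 4], [2, 6, 7], [5]].

So P = [[1, 3, 4], [2, 6, 7], [5]], Q = [[1, 3, 4], [2, 5, 7], [6]].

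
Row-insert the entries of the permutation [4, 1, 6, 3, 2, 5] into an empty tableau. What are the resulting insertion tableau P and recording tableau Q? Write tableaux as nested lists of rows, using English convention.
P = [[1, 2, 5], [3, 6], [4]], Q = [[1, 3, 6], [2, 4], [5]]

Insert each entry of the permutation into P by Schensted row insertion, recording in Q the position of each new cell.

After inserting 4: P = [[4]].
After inserting 1: P = [[1], [4]].
After inserting 6: P = [[1, 6], [4]].
After inserting 3: P = [[1, 3], [4, 6]].
After inserting 2: P = [[1, 2], [3, 6], [4]].
After inserting 5: P = [[1, 2, 5], [3, 6], [4]].

So P = [[1, 2, 5], [3, 6], [4]], Q = [[1, 3, 6], [2, 4], [5]].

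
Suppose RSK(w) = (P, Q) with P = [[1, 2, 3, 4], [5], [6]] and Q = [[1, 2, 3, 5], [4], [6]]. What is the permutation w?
1 2 6 3 5 4

Reverse the RSK construction: for i from n down to 1, find the cell of Q containing i, remove the entry at that cell from P, and reverse-bump it up through P; the value ejected from row 1 is w(i).

Step i=6: Q has 6 at row 3, column 1; remove 6 from row 3 of P and reverse-bump: 6 enters row 2 and ejects 5; 5 enters row 1 and ejects 4. So w(6) = 4. P is now [[1, 2, 3, 5], [6]].
Step i=5: Q has 5 at row 1, column 4; remove that cell from P, ejecting 5. So w(5) = 5. P is now [[1, 2, 3], [6]].
Step i=4: Q has 4 at row 2, column 1; remove 6 from row 2 of P and reverse-bump: 6 enters row 1 and ejects 3. So w(4) = 3. P is now [[1, 2, 6]].
Step i=3: Q has 3 at row 1, column 3; remove that cell from P, ejecting 6. So w(3) = 6. P is now [[1, 2]].
Step i=2: Q has 2 at row 1, column 2; remove that cell from P, ejecting 2. So w(2) = 2. P is now [[1]].
Step i=1: Q has 1 at row 1, column 1; remove that cell from P, ejecting 1. So w(1) = 1. P is now [].

So w = 1 2 6 3 5 4.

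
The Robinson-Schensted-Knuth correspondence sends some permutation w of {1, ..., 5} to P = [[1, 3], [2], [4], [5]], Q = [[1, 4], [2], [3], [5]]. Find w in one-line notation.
5 4 2 3 1

Reverse the RSK construction: for i from n down to 1, find the cell of Q containing i, remove the entry at that cell from P, and reverse-bump it up through P; the value ejected from row 1 is w(i).

Step i=5: Q has 5 at row 4, column 1; remove 5 from row 4 of P and reverse-bump: 5 enters row 3 and ejects 4; 4 enters row 2 and ejects 2; 2 enters row 1 and ejects 1. So w(5) = 1. P is now [[2, 3], [4], [5]].
Step i=4: Q has 4 at row 1, column 2; remove that cell from P, ejecting 3. So w(4) = 3. P is now [[2], [4], [5]].
Step i=3: Q has 3 at row 3, column 1; remove 5 from row 3 of P and reverse-bump: 5 enters row 2 and ejects 4; 4 enters row 1 and ejects 2. So w(3) = 2. P is now [[4], [5]].
Step i=2: Q has 2 at row 2, column 1; remove 5 from row 2 of P and reverse-bump: 5 enters row 1 and ejects 4. So w(2) = 4. P is now [[5]].
Step i=1: Q has 1 at row 1, column 1; remove that cell from P, ejecting 5. So w(1) = 5. P is now [].

So w = 5 4 2 3 1.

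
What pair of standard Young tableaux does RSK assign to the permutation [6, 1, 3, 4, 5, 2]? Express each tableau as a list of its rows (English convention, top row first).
Insert each entry of the permutation into P by Schensted row insertion, recording in Q the position of each new cell.

After inserting 6: P = [[6]].
After inserting 1: P = [[1], [6]].
After inserting 3: P = [[1, 3], [6]].
After inserting 4: P = [[1, 3, 4], [6]].
After inserting 5: P = [[1, 3, 4, 5], [6]].
After inserting 2: P = [[1, 2, 4, 5], [3], [6]].

So P = [[1, 2, 4, 5], [3], [6]], Q = [[1, 3, 4, 5], [2], [6]].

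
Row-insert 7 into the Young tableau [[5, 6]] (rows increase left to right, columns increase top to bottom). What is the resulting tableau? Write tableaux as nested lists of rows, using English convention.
[[5, 6, 7]]

7 is larger than every entry of row 1, so it is appended to row 1. The new tableau is [[5, 6, 7]].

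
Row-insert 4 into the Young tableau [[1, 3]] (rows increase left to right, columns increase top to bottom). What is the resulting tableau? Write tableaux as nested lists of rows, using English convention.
4 is larger than every entry of row 1, so it is appended to row 1. The new tableau is [[1, 3, 4]].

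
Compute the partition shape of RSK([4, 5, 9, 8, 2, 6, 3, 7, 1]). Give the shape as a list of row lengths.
[4, 2, 1, 1, 1]

Row-insert each entry into an empty tableau.

After inserting 4: P = [[4]].
After inserting 5: P = [[4, 5]].
After inserting 9: P = [[4, 5, 9]].
After inserting 8: P = [[4, 5, 8], [9]].
After inserting 2: P = [[2, 5, 8], [4], [9]].
After inserting 6: P = [[2, 5, 6], [4, 8], [9]].
After inserting 3: P = [[2, 3, 6], [4, 5], [8], [9]].
After inserting 7: P = [[2, 3, 6, 7], [4, 5], [8], [9]].
After inserting 1: P = [[1, 3, 6, 7], [2, 5], [4], [8], [9]].

The final insertion tableau P = [[1, 3, 6, 7], [2, 5], [4], [8], [9]] has shape [4, 2, 1, 1, 1].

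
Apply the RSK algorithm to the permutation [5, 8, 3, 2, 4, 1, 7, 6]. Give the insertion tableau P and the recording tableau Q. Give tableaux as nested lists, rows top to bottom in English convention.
P = [[1, 4, 6], [2, 7], [3, 8], [5]], Q = [[1, 2, 7], [3, 5], [4, 8], [6]]

Insert each entry of the permutation into P by Schensted row insertion, recording in Q the position of each new cell.

Insert 5: appended to row 1. P = [[5]], Q = [[1]].
Insert 8: appended to row 1. P = [[5, 8]], Q = [[1, 2]].
Insert 3: 3 bumps 5 from row 1; 5 starts row 2. P = [[3, 8], [5]], Q = [[1, 2], [3]].
Insert 2: 2 bumps 3 from row 1; 3 bumps 5 from row 2; 5 starts row 3. P = [[2, 8], [3], [5]], Q = [[1, 2], [3], [4]].
Insert 4: 4 bumps 8 from row 1; 8 appends to row 2. P = [[2, 4], [3, 8], [5]], Q = [[1, 2], [3, 5], [4]].
Insert 1: 1 bumps 2 from row 1; 2 bumps 3 from row 2; 3 bumps 5 from row 3; 5 starts row 4. P = [[1, 4], [2, 8], [3], [5]], Q = [[1, 2], [3, 5], [4], [6]].
Insert 7: appended to row 1. P = [[1, 4, 7], [2, 8], [3], [5]], Q = [[1, 2, 7], [3, 5], [4], [6]].
Insert 6: 6 bumps 7 from row 1; 7 bumps 8 from row 2; 8 appends to row 3. P = [[1, 4, 6], [2, 7], [3, 8], [5]], Q = [[1, 2, 7], [3, 5], [4, 8], [6]].

So P = [[1, 4, 6], [2, 7], [3, 8], [5]], Q = [[1, 2, 7], [3, 5], [4, 8], [6]].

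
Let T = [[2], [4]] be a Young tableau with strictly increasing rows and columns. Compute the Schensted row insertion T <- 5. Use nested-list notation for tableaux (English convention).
[[2, 5], [4]]

5 is larger than every entry of row 1, so it is appended to row 1. The new tableau is [[2, 5], [4]].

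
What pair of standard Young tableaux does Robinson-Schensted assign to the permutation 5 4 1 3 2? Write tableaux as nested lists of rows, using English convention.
Insert each entry of the permutation into P by Schensted row insertion, recording in Q the position of each new cell.

Insert 5: appended to row 1. P = [[5]], Q = [[1]].
Insert 4: 4 bumps 5 from row 1; 5 starts row 2. P = [[4], [5]], Q = [[1], [2]].
Insert 1: 1 bumps 4 from row 1; 4 bumps 5 from row 2; 5 starts row 3. P = [[1], [4], [5]], Q = [[1], [2], [3]].
Insert 3: appended to row 1. P = [[1, 3], [4], [5]], Q = [[1, 4], [2], [3]].
Insert 2: 2 bumps 3 from row 1; 3 bumps 4 from row 2; 4 bumps 5 from row 3; 5 starts row 4. P = [[1, 2], [3], [4], [5]], Q = [[1, 4], [2], [3], [5]].

So P = [[1, 2], [3], [4], [5]], Q = [[1, 4], [2], [3], [5]].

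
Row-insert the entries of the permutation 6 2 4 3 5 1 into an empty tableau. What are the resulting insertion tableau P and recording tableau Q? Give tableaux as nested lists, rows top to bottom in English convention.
Insert each entry of the permutation into P by Schensted row insertion, recording in Q the position of each new cell.

Insert 6: appended to row 1. P = [[6]].
Insert 2: 2 bumps 6 from row 1; 6 starts row 2. P = [[2], [6]].
Insert 4: appended to row 1. P = [[2, 4], [6]].
Insert 3: 3 bumps 4 from row 1; 4 bumps 6 from row 2; 6 starts row 3. P = [[2, 3], [4], [6]].
Insert 5: appended to row 1. P = [[2, 3, 5], [4], [6]].
Insert 1: 1 bumps 2 from row 1; 2 bumps 4 from row 2; 4 bumps 6 from row 3; 6 starts row 4. P = [[1, 3, 5], [2], [4], [6]].

So P = [[1, 3, 5], [2], [4], [6]], Q = [[1, 3, 5], [2], [4], [6]].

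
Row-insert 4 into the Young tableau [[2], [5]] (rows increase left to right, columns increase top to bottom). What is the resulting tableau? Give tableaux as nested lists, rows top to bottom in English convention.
4 is larger than every entry of row 1, so it is appended to row 1. The new tableau is [[2, 4], [5]].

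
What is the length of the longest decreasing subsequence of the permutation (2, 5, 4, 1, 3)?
3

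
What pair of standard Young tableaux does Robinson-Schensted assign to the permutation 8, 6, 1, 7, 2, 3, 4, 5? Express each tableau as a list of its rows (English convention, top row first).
P = [[1, 2, 3, 4, 5], [6, 7], [8]], Q = [[1, 4, 6, 7, 8], [2, 5], [3]]

Insert each entry of the permutation into P by Schensted row insertion, recording in Q the position of each new cell.

Insert 8: appended to row 1. P = [[8]], Q = [[1]].
Insert 6: 6 bumps 8 from row 1; 8 starts row 2. P = [[6], [8]], Q = [[1], [2]].
Insert 1: 1 bumps 6 from row 1; 6 bumps 8 from row 2; 8 starts row 3. P = [[1], [6], [8]], Q = [[1], [2], [3]].
Insert 7: appended to row 1. P = [[1, 7], [6], [8]], Q = [[1, 4], [2], [3]].
Insert 2: 2 bumps 7 from row 1; 7 appends to row 2. P = [[1, 2], [6, 7], [8]], Q = [[1, 4], [2, 5], [3]].
Insert 3: appended to row 1. P = [[1, 2, 3], [6, 7], [8]], Q = [[1, 4, 6], [2, 5], [3]].
Insert 4: appended to row 1. P = [[1, 2, 3, 4], [6, 7], [8]], Q = [[1, 4, 6, 7], [2, 5], [3]].
Insert 5: appended to row 1. P = [[1, 2, 3, 4, 5], [6, 7], [8]], Q = [[1, 4, 6, 7, 8], [2, 5], [3]].

So P = [[1, 2, 3, 4, 5], [6, 7], [8]], Q = [[1, 4, 6, 7, 8], [2, 5], [3]].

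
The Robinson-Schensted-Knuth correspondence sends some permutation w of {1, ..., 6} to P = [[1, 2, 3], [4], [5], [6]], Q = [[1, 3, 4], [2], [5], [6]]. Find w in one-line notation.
6 1 2 5 4 3

Reverse the RSK construction: for i from n down to 1, find the cell of Q containing i, remove the entry at that cell from P, and reverse-bump it up through P; the value ejected from row 1 is w(i).

Step i=6: Q has 6 at row 4, column 1; remove 6 from row 4 of P and reverse-bump: 6 enters row 3 and ejects 5; 5 enters row 2 and ejects 4; 4 enters row 1 and ejects 3. So w(6) = 3. P is now [[1, 2, 4], [5], [6]].
Step i=5: Q has 5 at row 3, column 1; remove 6 from row 3 of P and reverse-bump: 6 enters row 2 and ejects 5; 5 enters row 1 and ejects 4. So w(5) = 4. P is now [[1, 2, 5], [6]].
Step i=4: Q has 4 at row 1, column 3; remove that cell from P, ejecting 5. So w(4) = 5. P is now [[1, 2], [6]].
Step i=3: Q has 3 at row 1, column 2; remove that cell from P, ejecting 2. So w(3) = 2. P is now [[1], [6]].
Step i=2: Q has 2 at row 2, column 1; remove 6 from row 2 of P and reverse-bump: 6 enters row 1 and ejects 1. So w(2) = 1. P is now [[6]].
Step i=1: Q has 1 at row 1, column 1; remove that cell from P, ejecting 6. So w(1) = 6. P is now [].

So w = 6 1 2 5 4 3.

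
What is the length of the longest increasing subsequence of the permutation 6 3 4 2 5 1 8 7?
4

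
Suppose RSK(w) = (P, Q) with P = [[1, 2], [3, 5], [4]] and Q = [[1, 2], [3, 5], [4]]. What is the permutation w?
4 5 3 1 2

Reverse the RSK construction: for i from n down to 1, find the cell of Q containing i, remove the entry at that cell from P, and reverse-bump it up through P; the value ejected from row 1 is w(i).

Step i=5: Q has 5 at row 2, column 2; remove 5 from row 2 of P and reverse-bump: 5 enters row 1 and ejects 2. So w(5) = 2. P is now [[1, 5], [3], [4]].
Step i=4: Q has 4 at row 3, column 1; remove 4 from row 3 of P and reverse-bump: 4 enters row 2 and ejects 3; 3 enters row 1 and ejects 1. So w(4) = 1. P is now [[3, 5], [4]].
Step i=3: Q has 3 at row 2, column 1; remove 4 from row 2 of P and reverse-bump: 4 enters row 1 and ejects 3. So w(3) = 3. P is now [[4, 5]].
Step i=2: Q has 2 at row 1, column 2; remove that cell from P, ejecting 5. So w(2) = 5. P is now [[4]].
Step i=1: Q has 1 at row 1, column 1; remove that cell from P, ejecting 4. So w(1) = 4. P is now [].

So w = 4 5 3 1 2.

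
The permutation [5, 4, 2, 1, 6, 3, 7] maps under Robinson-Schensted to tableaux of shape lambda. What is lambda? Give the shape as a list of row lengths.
[3, 2, 1, 1]

Row-insert each entry into an empty tableau.

After inserting 5: P = [[5]].
After inserting 4: P = [[4], [5]].
After inserting 2: P = [[2], [4], [5]].
After inserting 1: P = [[1], [2], [4], [5]].
After inserting 6: P = [[1, 6], [2], [4], [5]].
After inserting 3: P = [[1, 3], [2, 6], [4], [5]].
After inserting 7: P = [[1, 3, 7], [2, 6], [4], [5]].

The final insertion tableau P = [[1, 3, 7], [2, 6], [4], [5]] has shape [3, 2, 1, 1].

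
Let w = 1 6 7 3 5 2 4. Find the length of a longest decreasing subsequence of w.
3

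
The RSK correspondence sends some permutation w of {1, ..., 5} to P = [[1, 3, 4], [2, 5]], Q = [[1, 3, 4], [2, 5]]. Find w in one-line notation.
Reverse RSK: for i = n, n-1, ..., 1, locate i in Q, remove the corresponding corner cell from P, and reverse-bump its entry up through P; the value ejected from row 1 is w(i).

So w = 2 1 3 5 4.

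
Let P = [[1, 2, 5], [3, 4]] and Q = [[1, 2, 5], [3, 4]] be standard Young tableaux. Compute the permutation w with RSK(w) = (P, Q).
3 4 1 2 5

Reverse the RSK construction: for i from n down to 1, find the cell of Q containing i, remove the entry at that cell from P, and reverse-bump it up through P; the value ejected from row 1 is w(i).

Step i=5: Q has 5 at row 1, column 3; remove that cell from P, ejecting 5. So w(5) = 5. P is now [[1, 2], [3, 4]].
Step i=4: Q has 4 at row 2, column 2; remove 4 from row 2 of P and reverse-bump: 4 enters row 1 and ejects 2. So w(4) = 2. P is now [[1, 4], [3]].
Step i=3: Q has 3 at row 2, column 1; remove 3 from row 2 of P and reverse-bump: 3 enters row 1 and ejects 1. So w(3) = 1. P is now [[3, 4]].
Step i=2: Q has 2 at row 1, column 2; remove that cell from P, ejecting 4. So w(2) = 4. P is now [[3]].
Step i=1: Q has 1 at row 1, column 1; remove that cell from P, ejecting 3. So w(1) = 3. P is now [].

So w = 3 4 1 2 5.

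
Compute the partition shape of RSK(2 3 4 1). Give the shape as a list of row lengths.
Row-insert each entry into an empty tableau.

After inserting 2: P = [[2]].
After inserting 3: P = [[2, 3]].
After inserting 4: P = [[2, 3, 4]].
After inserting 1: P = [[1, 3, 4], [2]].

The final insertion tableau P = [[1, 3, 4], [2]] has shape [3, 1].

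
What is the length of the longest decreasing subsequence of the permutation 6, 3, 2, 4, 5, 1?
4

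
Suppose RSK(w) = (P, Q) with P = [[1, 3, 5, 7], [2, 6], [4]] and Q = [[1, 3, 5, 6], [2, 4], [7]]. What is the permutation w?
4 2 6 3 5 7 1

Reverse the RSK construction: for i from n down to 1, find the cell of Q containing i, remove the entry at that cell from P, and reverse-bump it up through P; the value ejected from row 1 is w(i).

Step i=7: Q has 7 at row 3, column 1; remove 4 from row 3 of P and reverse-bump: 4 enters row 2 and ejects 2; 2 enters row 1 and ejects 1. So w(7) = 1. P is now [[2, 3, 5, 7], [4, 6]].
Step i=6: Q has 6 at row 1, column 4; remove that cell from P, ejecting 7. So w(6) = 7. P is now [[2, 3, 5], [4, 6]].
Step i=5: Q has 5 at row 1, column 3; remove that cell from P, ejecting 5. So w(5) = 5. P is now [[2, 3], [4, 6]].
Step i=4: Q has 4 at row 2, column 2; remove 6 from row 2 of P and reverse-bump: 6 enters row 1 and ejects 3. So w(4) = 3. P is now [[2, 6], [4]].
Step i=3: Q has 3 at row 1, column 2; remove that cell from P, ejecting 6. So w(3) = 6. P is now [[2], [4]].
Step i=2: Q has 2 at row 2, column 1; remove 4 from row 2 of P and reverse-bump: 4 enters row 1 and ejects 2. So w(2) = 2. P is now [[4]].
Step i=1: Q has 1 at row 1, column 1; remove that cell from P, ejecting 4. So w(1) = 4. P is now [].

So w = 4 2 6 3 5 7 1.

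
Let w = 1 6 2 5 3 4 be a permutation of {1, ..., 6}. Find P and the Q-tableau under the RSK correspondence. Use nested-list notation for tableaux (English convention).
Insert each entry of the permutation into P by Schensted row insertion, recording in Q the position of each new cell.

After inserting 1: P = [[1]].
After inserting 6: P = [[1, 6]].
After inserting 2: P = [[1, 2], [6]].
After inserting 5: P = [[1, 2, 5], [6]].
After inserting 3: P = [[1, 2, 3], [5], [6]].
After inserting 4: P = [[1, 2, 3, 4], [5], [6]].

So P = [[1, 2, 3, 4], [5], [6]], Q = [[1, 2, 4, 6], [3], [5]].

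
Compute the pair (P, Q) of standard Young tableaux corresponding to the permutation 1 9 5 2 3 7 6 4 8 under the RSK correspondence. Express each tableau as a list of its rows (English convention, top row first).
P = [[1, 2, 3, 4, 8], [5, 6], [7], [9]], Q = [[1, 2, 5, 6, 9], [3, 7], [4], [8]]

Insert each entry of the permutation into P by Schensted row insertion, recording in Q the position of each new cell.

Insert 1: appended to row 1. P = [[1]].
Insert 9: appended to row 1. P = [[1, 9]].
Insert 5: 5 bumps 9 from row 1; 9 starts row 2. P = [[1, 5], [9]].
Insert 2: 2 bumps 5 from row 1; 5 bumps 9 from row 2; 9 starts row 3. P = [[1, 2], [5], [9]].
Insert 3: appended to row 1. P = [[1, 2, 3], [5], [9]].
Insert 7: appended to row 1. P = [[1, 2, 3, 7], [5], [9]].
Insert 6: 6 bumps 7 from row 1; 7 appends to row 2. P = [[1, 2, 3, 6], [5, 7], [9]].
Insert 4: 4 bumps 6 from row 1; 6 bumps 7 from row 2; 7 bumps 9 from row 3; 9 starts row 4. P = [[1, 2, 3, 4], [5, 6], [7], [9]].
Insert 8: appended to row 1. P = [[1, 2, 3, 4, 8], [5, 6], [7], [9]].

So P = [[1, 2, 3, 4, 8], [5, 6], [7], [9]], Q = [[1, 2, 5, 6, 9], [3, 7], [4], [8]].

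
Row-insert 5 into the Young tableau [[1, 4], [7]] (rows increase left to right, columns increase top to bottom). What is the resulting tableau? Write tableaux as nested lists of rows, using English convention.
[[1, 4, 5], [7]]

5 is larger than every entry of row 1, so it is appended to row 1. The new tableau is [[1, 4, 5], [7]].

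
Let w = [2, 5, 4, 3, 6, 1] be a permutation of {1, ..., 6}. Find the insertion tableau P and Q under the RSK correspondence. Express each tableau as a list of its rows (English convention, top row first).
Insert each entry of the permutation into P by Schensted row insertion, recording in Q the position of each new cell.

Insert 2: appended to row 1. P = [[2]].
Insert 5: appended to row 1. P = [[2, 5]].
Insert 4: 4 bumps 5 from row 1; 5 starts row 2. P = [[2, 4], [5]].
Insert 3: 3 bumps 4 from row 1; 4 bumps 5 from row 2; 5 starts row 3. P = [[2, 3], [4], [5]].
Insert 6: appended to row 1. P = [[2, 3, 6], [4], [5]].
Insert 1: 1 bumps 2 from row 1; 2 bumps 4 from row 2; 4 bumps 5 from row 3; 5 starts row 4. P = [[1, 3, 6], [2], [4], [5]].

So P = [[1, 3, 6], [2], [4], [5]], Q = [[1, 2, 5], [3], [4], [6]].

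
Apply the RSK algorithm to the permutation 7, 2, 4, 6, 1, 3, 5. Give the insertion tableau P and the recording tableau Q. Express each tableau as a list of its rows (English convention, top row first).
Insert each entry of the permutation into P by Schensted row insertion, recording in Q the position of each new cell.

Insert 7: appended to row 1. P = [[7]].
Insert 2: 2 bumps 7 from row 1; 7 starts row 2. P = [[2], [7]].
Insert 4: appended to row 1. P = [[2, 4], [7]].
Insert 6: appended to row 1. P = [[2, 4, 6], [7]].
Insert 1: 1 bumps 2 from row 1; 2 bumps 7 from row 2; 7 starts row 3. P = [[1, 4, 6], [2], [7]].
Insert 3: 3 bumps 4 from row 1; 4 appends to row 2. P = [[1, 3, 6], [2, 4], [7]].
Insert 5: 5 bumps 6 from row 1; 6 appends to row 2. P = [[1, 3, 5], [2, 4, 6], [7]].

So P = [[1, 3, 5], [2, 4, 6], [7]], Q = [[1, 3, 4], [2, 6, 7], [5]].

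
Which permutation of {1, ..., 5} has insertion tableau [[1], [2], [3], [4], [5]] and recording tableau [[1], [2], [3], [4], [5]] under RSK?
5 4 3 2 1

Reverse the RSK construction: for i from n down to 1, find the cell of Q containing i, remove the entry at that cell from P, and reverse-bump it up through P; the value ejected from row 1 is w(i).

Step i=5: Q has 5 at row 5, column 1; remove 5 from row 5 of P and reverse-bump: 5 enters row 4 and ejects 4; 4 enters row 3 and ejects 3; 3 enters row 2 and ejects 2; 2 enters row 1 and ejects 1. So w(5) = 1. P is now [[2], [3], [4], [5]].
Step i=4: Q has 4 at row 4, column 1; remove 5 from row 4 of P and reverse-bump: 5 enters row 3 and ejects 4; 4 enters row 2 and ejects 3; 3 enters row 1 and ejects 2. So w(4) = 2. P is now [[3], [4], [5]].
Step i=3: Q has 3 at row 3, column 1; remove 5 from row 3 of P and reverse-bump: 5 enters row 2 and ejects 4; 4 enters row 1 and ejects 3. So w(3) = 3. P is now [[4], [5]].
Step i=2: Q has 2 at row 2, column 1; remove 5 from row 2 of P and reverse-bump: 5 enters row 1 and ejects 4. So w(2) = 4. P is now [[5]].
Step i=1: Q has 1 at row 1, column 1; remove that cell from P, ejecting 5. So w(1) = 5. P is now [].

So w = 5 4 3 2 1.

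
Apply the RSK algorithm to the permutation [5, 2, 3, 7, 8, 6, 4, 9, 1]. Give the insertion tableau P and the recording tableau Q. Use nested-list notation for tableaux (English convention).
Insert each entry of the permutation into P by Schensted row insertion, recording in Q the position of each new cell.

After inserting 5: P = [[5]].
After inserting 2: P = [[2], [5]].
After inserting 3: P = [[2, 3], [5]].
After inserting 7: P = [[2, 3, 7], [5]].
After inserting 8: P = [[2, 3, 7, 8], [5]].
After inserting 6: P = [[2, 3, 6, 8], [5, 7]].
After inserting 4: P = [[2, 3, 4, 8], [5, 6], [7]].
After inserting 9: P = [[2, 3, 4, 8, 9], [5, 6], [7]].
After inserting 1: P = [[1, 3, 4, 8, 9], [2, 6], [5], [7]].

So P = [[1, 3, 4, 8, 9], [2, 6], [5], [7]], Q = [[1, 3, 4, 5, 8], [2, 6], [7], [9]].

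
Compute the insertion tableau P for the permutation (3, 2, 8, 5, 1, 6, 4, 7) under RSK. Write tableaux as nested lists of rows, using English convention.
Insert 3: appended to row 1. P = [[3]].
Insert 2: 2 bumps 3 from row 1; 3 starts row 2. P = [[2], [3]].
Insert 8: appended to row 1. P = [[2, 8], [3]].
Insert 5: 5 bumps 8 from row 1; 8 appends to row 2. P = [[2, 5], [3, 8]].
Insert 1: 1 bumps 2 from row 1; 2 bumps 3 from row 2; 3 starts row 3. P = [[1, 5], [2, 8], [3]].
Insert 6: appended to row 1. P = [[1, 5, 6], [2, 8], [3]].
Insert 4: 4 bumps 5 from row 1; 5 bumps 8 from row 2; 8 appends to row 3. P = [[1, 4, 6], [2, 5], [3, 8]].
Insert 7: appended to row 1. P = [[1, 4, 6, 7], [2, 5], [3, 8]].

So P = [[1, 4, 6, 7], [2, 5], [3, 8]].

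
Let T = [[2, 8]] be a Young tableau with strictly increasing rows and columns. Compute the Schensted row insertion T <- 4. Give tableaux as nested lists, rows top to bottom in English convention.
In row 1, 4 replaces 8 (the leftmost entry greater than 4); 8 is bumped to row 2. 8 starts a new row 2. The new tableau is [[2, 4], [8]].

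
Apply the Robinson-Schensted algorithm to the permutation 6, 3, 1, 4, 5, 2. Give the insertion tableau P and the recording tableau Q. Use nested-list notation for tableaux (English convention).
Insert each entry of the permutation into P by Schensted row insertion, recording in Q the position of each new cell.

Insert 6: appended to row 1. P = [[6]].
Insert 3: 3 bumps 6 from row 1; 6 starts row 2. P = [[3], [6]].
Insert 1: 1 bumps 3 from row 1; 3 bumps 6 from row 2; 6 starts row 3. P = [[1], [3], [6]].
Insert 4: appended to row 1. P = [[1, 4], [3], [6]].
Insert 5: appended to row 1. P = [[1, 4, 5], [3], [6]].
Insert 2: 2 bumps 4 from row 1; 4 appends to row 2. P = [[1, 2, 5], [3, 4], [6]].

So P = [[1, 2, 5], [3, 4], [6]], Q = [[1, 4, 5], [2, 6], [3]].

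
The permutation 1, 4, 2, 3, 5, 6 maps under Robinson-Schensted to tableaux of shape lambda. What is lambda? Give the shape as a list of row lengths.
[5, 1]

Row-insert each entry into an empty tableau.

After inserting 1: P = [[1]].
After inserting 4: P = [[1, 4]].
After inserting 2: P = [[1, 2], [4]].
After inserting 3: P = [[1, 2, 3], [4]].
After inserting 5: P = [[1, 2, 3, 5], [4]].
After inserting 6: P = [[1, 2, 3, 5, 6], [4]].

The final insertion tableau P = [[1, 2, 3, 5, 6], [4]] has shape [5, 1].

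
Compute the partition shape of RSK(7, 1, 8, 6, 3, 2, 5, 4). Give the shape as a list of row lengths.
[3, 2, 2, 1]

Row-insert each entry into an empty tableau.

After inserting 7: P = [[7]].
After inserting 1: P = [[1], [7]].
After inserting 8: P = [[1, 8], [7]].
After inserting 6: P = [[1, 6], [7, 8]].
After inserting 3: P = [[1, 3], [6, 8], [7]].
After inserting 2: P = [[1, 2], [3, 8], [6], [7]].
After inserting 5: P = [[1, 2, 5], [3, 8], [6], [7]].
After inserting 4: P = [[1, 2, 4], [3, 5], [6, 8], [7]].

The final insertion tableau P = [[1, 2, 4], [3, 5], [6, 8], [7]] has shape [3, 2, 2, 1].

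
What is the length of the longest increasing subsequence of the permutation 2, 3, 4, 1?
3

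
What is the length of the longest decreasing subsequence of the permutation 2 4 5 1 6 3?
2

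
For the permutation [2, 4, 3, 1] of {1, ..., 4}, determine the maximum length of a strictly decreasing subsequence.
3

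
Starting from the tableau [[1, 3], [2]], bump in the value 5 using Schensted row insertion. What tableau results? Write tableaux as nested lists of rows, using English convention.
[[1, 3, 5], [2]]

5 is larger than every entry of row 1, so it is appended to row 1. The new tableau is [[1, 3, 5], [2]].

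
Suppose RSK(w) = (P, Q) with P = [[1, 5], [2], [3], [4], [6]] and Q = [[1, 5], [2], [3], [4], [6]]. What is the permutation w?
Reverse the RSK construction: for i from n down to 1, find the cell of Q containing i, remove the entry at that cell from P, and reverse-bump it up through P; the value ejected from row 1 is w(i).

Step i=6: Q has 6 at row 5, column 1; remove 6 from row 5 of P and reverse-bump: 6 enters row 4 and ejects 4; 4 enters row 3 and ejects 3; 3 enters row 2 and ejects 2; 2 enters row 1 and ejects 1. So w(6) = 1. P is now [[2, 5], [3], [4], [6]].
Step i=5: Q has 5 at row 1, column 2; remove that cell from P, ejecting 5. So w(5) = 5. P is now [[2], [3], [4], [6]].
Step i=4: Q has 4 at row 4, column 1; remove 6 from row 4 of P and reverse-bump: 6 enters row 3 and ejects 4; 4 enters row 2 and ejects 3; 3 enters row 1 and ejects 2. So w(4) = 2. P is now [[3], [4], [6]].
Step i=3: Q has 3 at row 3, column 1; remove 6 from row 3 of P and reverse-bump: 6 enters row 2 and ejects 4; 4 enters row 1 and ejects 3. So w(3) = 3. P is now [[4], [6]].
Step i=2: Q has 2 at row 2, column 1; remove 6 from row 2 of P and reverse-bump: 6 enters row 1 and ejects 4. So w(2) = 4. P is now [[6]].
Step i=1: Q has 1 at row 1, column 1; remove that cell from P, ejecting 6. So w(1) = 6. P is now [].

So w = 6 4 3 2 5 1.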